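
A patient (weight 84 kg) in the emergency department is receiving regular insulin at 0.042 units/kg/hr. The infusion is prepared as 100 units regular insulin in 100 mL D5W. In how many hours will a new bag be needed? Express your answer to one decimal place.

Dose = 0.042 units/kg/hr × 84 kg = 3.528 units/hr
Concentration = 100 units ÷ 100 mL = 1 units/mL
Rate = 3.528 units/hr ÷ 1 units/mL = 3.528 mL/hr
Duration = 100 mL ÷ 3.528 mL/hr = 28.34467 hr

28.3 hours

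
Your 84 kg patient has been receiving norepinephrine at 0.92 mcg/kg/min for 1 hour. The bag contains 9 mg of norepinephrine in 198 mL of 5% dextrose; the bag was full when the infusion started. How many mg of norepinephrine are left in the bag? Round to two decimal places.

Dose = 0.92 mcg/kg/min × 84 kg = 77.28 mcg/min
77.28 mcg/min × 60 min/hr = 4636.8 mcg/hr
Concentration = 9 mg ÷ 198 mL = 0.04545455 mg/mL = 45.45455 mcg/mL
Rate = 4636.8 mcg/hr ÷ 45.45455 mcg/mL = 102.0096 mL/hr
Volume infused = 102.0096 mL/hr × 1 hr = 102.0096 mL
Volume remaining = 198 − 102.0096 = 95.9904 mL
Drug remaining = 95.9904 mL × 45.45455 mcg/mL = 4363.2 mcg = 4.3632 mg

4.36 mg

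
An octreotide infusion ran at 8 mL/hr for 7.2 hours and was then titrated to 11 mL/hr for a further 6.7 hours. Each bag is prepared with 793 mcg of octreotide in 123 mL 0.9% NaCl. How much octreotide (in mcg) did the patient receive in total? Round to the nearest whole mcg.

847 mcg

Concentration = 793 mcg ÷ 123 mL = 6.447154 mcg/mL
Stage 1: 8 mL/hr × 7.2 hr = 57.6 mL → 57.6 mL × 6.447154 mcg/mL = 371.3561 mcg
Stage 2: 11 mL/hr × 6.7 hr = 73.7 mL → 73.7 mL × 6.447154 mcg/mL = 475.1553 mcg
Total = 371.3561 + 475.1553 = 846.5114 mcg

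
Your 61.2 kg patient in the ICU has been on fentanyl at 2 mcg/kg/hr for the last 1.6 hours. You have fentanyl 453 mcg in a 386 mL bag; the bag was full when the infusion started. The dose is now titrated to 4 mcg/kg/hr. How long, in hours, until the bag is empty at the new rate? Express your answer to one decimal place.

Initial rate:
Dose = 2 mcg/kg/hr × 61.2 kg = 122.4 mcg/hr
Concentration = 453 mcg ÷ 386 mL = 1.173575 mcg/mL
Rate = 122.4 mcg/hr ÷ 1.173575 mcg/mL = 104.2967 mL/hr
Volume infused so far = 104.2967 mL/hr × 1.6 hr = 166.8747 mL
Volume remaining = 386 − 166.8747 = 219.1253 mL
New rate:
Dose = 4 mcg/kg/hr × 61.2 kg = 244.8 mcg/hr
Rate = 244.8 mcg/hr ÷ 1.173575 mcg/mL = 208.5934 mL/hr
Time remaining = 219.1253 mL ÷ 208.5934 mL/hr = 1.05049 hr

1.1 hours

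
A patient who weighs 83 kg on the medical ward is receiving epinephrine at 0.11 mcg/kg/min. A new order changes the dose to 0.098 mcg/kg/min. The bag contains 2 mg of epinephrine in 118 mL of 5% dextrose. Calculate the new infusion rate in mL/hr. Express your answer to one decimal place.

Dose = 0.098 mcg/kg/min × 83 kg = 8.134 mcg/min
8.134 mcg/min × 60 min/hr = 488.04 mcg/hr
Concentration = 2 mg ÷ 118 mL = 0.01694915 mg/mL = 16.94915 mcg/mL
Rate = 488.04 mcg/hr ÷ 16.94915 mcg/mL = 28.79436 mL/hr

28.8 mL/hr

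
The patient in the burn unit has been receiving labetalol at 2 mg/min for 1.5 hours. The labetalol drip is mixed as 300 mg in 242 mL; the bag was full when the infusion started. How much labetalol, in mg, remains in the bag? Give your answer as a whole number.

2 mg/min × 60 min/hr = 120 mg/hr
Concentration = 300 mg ÷ 242 mL = 1.239669 mg/mL
Rate = 120 mg/hr ÷ 1.239669 mg/mL = 96.8 mL/hr
Volume infused = 96.8 mL/hr × 1.5 hr = 145.2 mL
Volume remaining = 242 − 145.2 = 96.8 mL
Drug remaining = 96.8 mL × 1.239669 mg/mL = 120 mg

120 mg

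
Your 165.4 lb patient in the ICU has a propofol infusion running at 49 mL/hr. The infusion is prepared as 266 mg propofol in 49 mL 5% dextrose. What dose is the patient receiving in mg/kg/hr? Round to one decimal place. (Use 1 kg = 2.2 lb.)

Weight = 165.4 lb ÷ 2.2 lb/kg = 75.18182 kg
Concentration = 266 mg ÷ 49 mL = 5.428571 mg/mL
Drug rate = 49 mL/hr × 5.428571 mg/mL = 266 mg/hr
266 mg/hr ÷ 75.18182 kg = 3.538089 mg/kg/hr

3.5 mg/kg/hr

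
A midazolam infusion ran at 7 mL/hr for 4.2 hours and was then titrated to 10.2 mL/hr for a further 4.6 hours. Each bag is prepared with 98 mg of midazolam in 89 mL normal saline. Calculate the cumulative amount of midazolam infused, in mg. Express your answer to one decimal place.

84.0 mg

Concentration = 98 mg ÷ 89 mL = 1.101124 mg/mL
Stage 1: 7 mL/hr × 4.2 hr = 29.4 mL → 29.4 mL × 1.101124 mg/mL = 32.37303 mg
Stage 2: 10.2 mL/hr × 4.6 hr = 46.92 mL → 46.92 mL × 1.101124 mg/mL = 51.66472 mg
Total = 32.37303 + 51.66472 = 84.03775 mg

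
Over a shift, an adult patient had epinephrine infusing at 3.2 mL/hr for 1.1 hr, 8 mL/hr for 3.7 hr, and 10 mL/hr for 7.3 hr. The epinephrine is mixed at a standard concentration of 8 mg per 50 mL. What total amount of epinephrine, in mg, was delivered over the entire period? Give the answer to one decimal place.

17.0 mg

Concentration = 8 mg ÷ 50 mL = 0.16 mg/mL
Stage 1: 3.2 mL/hr × 1.1 hr = 3.52 mL → 3.52 mL × 0.16 mg/mL = 0.5632 mg
Stage 2: 8 mL/hr × 3.7 hr = 29.6 mL → 29.6 mL × 0.16 mg/mL = 4.736 mg
Stage 3: 10 mL/hr × 7.3 hr = 73 mL → 73 mL × 0.16 mg/mL = 11.68 mg
Total = 0.5632 + 4.736 + 11.68 = 16.9792 mg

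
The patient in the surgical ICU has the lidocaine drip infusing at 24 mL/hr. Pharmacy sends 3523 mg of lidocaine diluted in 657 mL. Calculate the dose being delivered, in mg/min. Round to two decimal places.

2.14 mg/min

Concentration = 3523 mg ÷ 657 mL = 5.362253 mg/mL
Drug rate = 24 mL/hr × 5.362253 mg/mL = 128.6941 mg/hr
128.6941 mg/hr ÷ 60 min/hr = 2.144901 mg/min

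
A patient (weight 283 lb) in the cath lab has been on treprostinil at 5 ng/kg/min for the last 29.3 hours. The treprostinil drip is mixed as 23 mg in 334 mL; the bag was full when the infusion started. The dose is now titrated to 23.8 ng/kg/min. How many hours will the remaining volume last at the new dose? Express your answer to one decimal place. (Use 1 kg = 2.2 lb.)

Initial rate:
Weight = 283 lb ÷ 2.2 lb/kg = 128.6364 kg
Dose = 5 ng/kg/min × 128.6364 kg = 643.1818 ng/min
643.1818 ng/min × 60 min/hr = 38590.91 ng/hr
Concentration = 23 mg ÷ 334 mL = 0.06886228 mg/mL = 68862.28 ng/mL
Rate = 38590.91 ng/hr ÷ 68862.28 ng/mL = 0.5604071 mL/hr
Volume infused so far = 0.5604071 mL/hr × 29.3 hr = 16.41993 mL
Volume remaining = 334 − 16.41993 = 317.5801 mL
New rate:
Dose = 23.8 ng/kg/min × 128.6364 kg = 3061.545 ng/min
3061.545 ng/min × 60 min/hr = 183692.7 ng/hr
Rate = 183692.7 ng/hr ÷ 68862.28 ng/mL = 2.667538 mL/hr
Time remaining = 317.5801 mL ÷ 2.667538 mL/hr = 119.0536 hr

119.1 hours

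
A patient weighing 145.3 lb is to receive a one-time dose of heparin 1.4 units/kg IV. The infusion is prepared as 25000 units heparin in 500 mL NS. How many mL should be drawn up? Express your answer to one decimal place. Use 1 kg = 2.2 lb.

1.8 mL

Weight = 145.3 lb ÷ 2.2 lb/kg = 66.04545 kg
Dose = 1.4 units/kg × 66.04545 kg = 92.46364 units
Concentration = 25000 units ÷ 500 mL = 50 units/mL
Volume = 92.46364 units ÷ 50 units/mL = 1.849273 mL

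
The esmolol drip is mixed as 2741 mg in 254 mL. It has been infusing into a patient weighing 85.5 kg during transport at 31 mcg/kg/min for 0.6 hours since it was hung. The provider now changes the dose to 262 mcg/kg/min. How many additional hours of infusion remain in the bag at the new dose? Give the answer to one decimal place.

2.0 hours

Initial rate:
Dose = 31 mcg/kg/min × 85.5 kg = 2650.5 mcg/min
2650.5 mcg/min × 60 min/hr = 159030 mcg/hr
Concentration = 2741 mg ÷ 254 mL = 10.79134 mg/mL = 10791.34 mcg/mL
Rate = 159030 mcg/hr ÷ 10791.34 mcg/mL = 14.73682 mL/hr
Volume infused so far = 14.73682 mL/hr × 0.6 hr = 8.842091 mL
Volume remaining = 254 − 8.842091 = 245.1579 mL
New rate:
Dose = 262 mcg/kg/min × 85.5 kg = 22401 mcg/min
22401 mcg/min × 60 min/hr = 1344060 mcg/hr
Rate = 1344060 mcg/hr ÷ 10791.34 mcg/mL = 124.5499 mL/hr
Time remaining = 245.1579 mL ÷ 124.5499 mL/hr = 1.968351 hr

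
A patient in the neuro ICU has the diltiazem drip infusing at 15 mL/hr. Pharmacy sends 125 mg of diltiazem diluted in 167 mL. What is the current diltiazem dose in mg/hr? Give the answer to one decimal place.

11.2 mg/hr

Concentration = 125 mg ÷ 167 mL = 0.748503 mg/mL
Drug rate = 15 mL/hr × 0.748503 mg/mL = 11.22754 mg/hr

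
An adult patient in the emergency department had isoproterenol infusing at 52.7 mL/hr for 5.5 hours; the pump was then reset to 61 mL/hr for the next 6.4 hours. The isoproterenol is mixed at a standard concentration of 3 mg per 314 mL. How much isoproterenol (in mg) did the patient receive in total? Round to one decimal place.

6.5 mg

Concentration = 3 mg ÷ 314 mL = 0.00955414 mg/mL
Stage 1: 52.7 mL/hr × 5.5 hr = 289.85 mL → 289.85 mL × 0.00955414 mg/mL = 2.769268 mg
Stage 2: 61 mL/hr × 6.4 hr = 390.4 mL → 390.4 mL × 0.00955414 mg/mL = 3.729936 mg
Total = 2.769268 + 3.729936 = 6.499204 mg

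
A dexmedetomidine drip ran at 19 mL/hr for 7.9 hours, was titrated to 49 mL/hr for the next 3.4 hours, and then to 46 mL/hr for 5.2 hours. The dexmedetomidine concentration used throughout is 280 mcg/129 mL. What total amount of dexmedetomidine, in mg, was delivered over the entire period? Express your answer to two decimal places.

1.21 mg

Concentration = 280 mcg ÷ 129 mL = 2.170543 mcg/mL
Stage 1: 19 mL/hr × 7.9 hr = 150.1 mL → 150.1 mL × 2.170543 mcg/mL = 325.7984 mcg
Stage 2: 49 mL/hr × 3.4 hr = 166.6 mL → 166.6 mL × 2.170543 mcg/mL = 361.6124 mcg
Stage 3: 46 mL/hr × 5.2 hr = 239.2 mL → 239.2 mL × 2.170543 mcg/mL = 519.1938 mcg
Total = 325.7984 + 361.6124 + 519.1938 = 1206.605 mcg = 1.206605 mg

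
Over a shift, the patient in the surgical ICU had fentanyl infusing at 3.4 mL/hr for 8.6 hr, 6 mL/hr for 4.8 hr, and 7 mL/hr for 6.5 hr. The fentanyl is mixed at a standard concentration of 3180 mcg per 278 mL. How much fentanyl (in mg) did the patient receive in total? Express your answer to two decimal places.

Concentration = 3180 mcg ÷ 278 mL = 11.43885 mcg/mL
Stage 1: 3.4 mL/hr × 8.6 hr = 29.24 mL → 29.24 mL × 11.43885 mcg/mL = 334.4719 mcg
Stage 2: 6 mL/hr × 4.8 hr = 28.8 mL → 28.8 mL × 11.43885 mcg/mL = 329.4388 mcg
Stage 3: 7 mL/hr × 6.5 hr = 45.5 mL → 45.5 mL × 11.43885 mcg/mL = 520.4676 mcg
Total = 334.4719 + 329.4388 + 520.4676 = 1184.378 mcg = 1.184378 mg

1.18 mg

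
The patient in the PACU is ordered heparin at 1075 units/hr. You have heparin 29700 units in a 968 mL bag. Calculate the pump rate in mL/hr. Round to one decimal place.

35.0 mL/hr

Concentration = 29700 units ÷ 968 mL = 30.68182 units/mL
Rate = 1075 units/hr ÷ 30.68182 units/mL = 35.03704 mL/hr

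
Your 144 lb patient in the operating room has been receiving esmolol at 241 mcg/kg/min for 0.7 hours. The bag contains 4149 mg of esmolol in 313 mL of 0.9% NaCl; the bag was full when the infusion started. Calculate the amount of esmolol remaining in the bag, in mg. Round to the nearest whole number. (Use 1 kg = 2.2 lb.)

3486 mg

Weight = 144 lb ÷ 2.2 lb/kg = 65.45455 kg
Dose = 241 mcg/kg/min × 65.45455 kg = 15774.55 mcg/min
15774.55 mcg/min × 60 min/hr = 946472.7 mcg/hr
Concentration = 4149 mg ÷ 313 mL = 13.25559 mg/mL = 13255.59 mcg/mL
Rate = 946472.7 mcg/hr ÷ 13255.59 mcg/mL = 71.40177 mL/hr
Volume infused = 71.40177 mL/hr × 0.7 hr = 49.98124 mL
Volume remaining = 313 − 49.98124 = 263.0188 mL
Drug remaining = 263.0188 mL × 13255.59 mcg/mL = 3486469 mcg = 3486.469 mg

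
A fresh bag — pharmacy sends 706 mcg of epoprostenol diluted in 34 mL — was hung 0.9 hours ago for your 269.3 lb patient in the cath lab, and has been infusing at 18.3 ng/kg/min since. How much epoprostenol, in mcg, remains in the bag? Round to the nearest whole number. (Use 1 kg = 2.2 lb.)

585 mcg

Weight = 269.3 lb ÷ 2.2 lb/kg = 122.4091 kg
Dose = 18.3 ng/kg/min × 122.4091 kg = 2240.086 ng/min
2240.086 ng/min × 60 min/hr = 134405.2 ng/hr
Concentration = 706 mcg ÷ 34 mL = 20.76471 mcg/mL = 20764.71 ng/mL
Rate = 134405.2 ng/hr ÷ 20764.71 ng/mL = 6.472771 mL/hr
Volume infused = 6.472771 mL/hr × 0.9 hr = 5.825494 mL
Volume remaining = 34 − 5.825494 = 28.17451 mL
Drug remaining = 28.17451 mL × 20764.71 ng/mL = 585035.3 ng = 585.0353 mcg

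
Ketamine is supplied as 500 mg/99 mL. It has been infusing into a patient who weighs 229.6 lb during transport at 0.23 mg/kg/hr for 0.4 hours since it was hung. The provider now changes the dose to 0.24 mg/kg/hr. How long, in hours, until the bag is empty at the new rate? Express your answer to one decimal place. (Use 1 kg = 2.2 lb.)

Initial rate:
Weight = 229.6 lb ÷ 2.2 lb/kg = 104.3636 kg
Dose = 0.23 mg/kg/hr × 104.3636 kg = 24.00364 mg/hr
Concentration = 500 mg ÷ 99 mL = 5.050505 mg/mL
Rate = 24.00364 mg/hr ÷ 5.050505 mg/mL = 4.75272 mL/hr
Volume infused so far = 4.75272 mL/hr × 0.4 hr = 1.901088 mL
Volume remaining = 99 − 1.901088 = 97.09891 mL
New rate:
Dose = 0.24 mg/kg/hr × 104.3636 kg = 25.04727 mg/hr
Rate = 25.04727 mg/hr ÷ 5.050505 mg/mL = 4.95936 mL/hr
Time remaining = 97.09891 mL ÷ 4.95936 mL/hr = 19.57892 hr

19.6 hours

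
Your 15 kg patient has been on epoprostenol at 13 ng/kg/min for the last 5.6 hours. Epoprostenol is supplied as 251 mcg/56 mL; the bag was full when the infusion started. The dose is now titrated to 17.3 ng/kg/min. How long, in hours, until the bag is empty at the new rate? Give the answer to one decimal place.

Initial rate:
Dose = 13 ng/kg/min × 15 kg = 195 ng/min
195 ng/min × 60 min/hr = 11700 ng/hr
Concentration = 251 mcg ÷ 56 mL = 4.482143 mcg/mL = 4482.143 ng/mL
Rate = 11700 ng/hr ÷ 4482.143 ng/mL = 2.610359 mL/hr
Volume infused so far = 2.610359 mL/hr × 5.6 hr = 14.61801 mL
Volume remaining = 56 − 14.61801 = 41.38199 mL
New rate:
Dose = 17.3 ng/kg/min × 15 kg = 259.5 ng/min
259.5 ng/min × 60 min/hr = 15570 ng/hr
Rate = 15570 ng/hr ÷ 4482.143 ng/mL = 3.473785 mL/hr
Time remaining = 41.38199 mL ÷ 3.473785 mL/hr = 11.91265 hr

11.9 hours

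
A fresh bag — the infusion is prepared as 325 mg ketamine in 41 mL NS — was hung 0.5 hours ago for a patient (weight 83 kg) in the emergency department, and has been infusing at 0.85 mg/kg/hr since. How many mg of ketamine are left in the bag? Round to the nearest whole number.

Dose = 0.85 mg/kg/hr × 83 kg = 70.55 mg/hr
Concentration = 325 mg ÷ 41 mL = 7.926829 mg/mL
Rate = 70.55 mg/hr ÷ 7.926829 mg/mL = 8.900154 mL/hr
Volume infused = 8.900154 mL/hr × 0.5 hr = 4.450077 mL
Volume remaining = 41 − 4.450077 = 36.54992 mL
Drug remaining = 36.54992 mL × 7.926829 mg/mL = 289.725 mg

290 mg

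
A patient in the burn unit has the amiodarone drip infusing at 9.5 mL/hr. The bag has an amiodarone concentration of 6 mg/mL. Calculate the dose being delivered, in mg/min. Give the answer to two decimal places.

Drug rate = 9.5 mL/hr × 6 mg/mL = 57 mg/hr
57 mg/hr ÷ 60 min/hr = 0.95 mg/min

0.95 mg/min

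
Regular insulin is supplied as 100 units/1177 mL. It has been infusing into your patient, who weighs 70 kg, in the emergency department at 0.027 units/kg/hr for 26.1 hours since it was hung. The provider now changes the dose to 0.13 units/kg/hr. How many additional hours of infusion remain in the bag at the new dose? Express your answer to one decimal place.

Initial rate:
Dose = 0.027 units/kg/hr × 70 kg = 1.89 units/hr
Concentration = 100 units ÷ 1177 mL = 0.08496177 units/mL
Rate = 1.89 units/hr ÷ 0.08496177 units/mL = 22.2453 mL/hr
Volume infused so far = 22.2453 mL/hr × 26.1 hr = 580.6023 mL
Volume remaining = 1177 − 580.6023 = 596.3977 mL
New rate:
Dose = 0.13 units/kg/hr × 70 kg = 9.1 units/hr
Rate = 9.1 units/hr ÷ 0.08496177 units/mL = 107.107 mL/hr
Time remaining = 596.3977 mL ÷ 107.107 mL/hr = 5.568242 hr

5.6 hours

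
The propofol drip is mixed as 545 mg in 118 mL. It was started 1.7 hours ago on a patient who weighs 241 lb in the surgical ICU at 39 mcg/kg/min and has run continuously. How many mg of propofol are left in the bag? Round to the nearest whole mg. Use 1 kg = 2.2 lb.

109 mg

Weight = 241 lb ÷ 2.2 lb/kg = 109.5455 kg
Dose = 39 mcg/kg/min × 109.5455 kg = 4272.273 mcg/min
4272.273 mcg/min × 60 min/hr = 256336.4 mcg/hr
Concentration = 545 mg ÷ 118 mL = 4.618644 mg/mL = 4618.644 mcg/mL
Rate = 256336.4 mcg/hr ÷ 4618.644 mcg/mL = 55.50035 mL/hr
Volume infused = 55.50035 mL/hr × 1.7 hr = 94.3506 mL
Volume remaining = 118 − 94.3506 = 23.6494 mL
Drug remaining = 23.6494 mL × 4618.644 mcg/mL = 109228.2 mcg = 109.2282 mg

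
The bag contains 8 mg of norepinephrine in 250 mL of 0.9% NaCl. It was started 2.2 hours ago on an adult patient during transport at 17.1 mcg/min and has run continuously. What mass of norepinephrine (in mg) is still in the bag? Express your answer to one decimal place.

5.7 mg

17.1 mcg/min × 60 min/hr = 1026 mcg/hr
Concentration = 8 mg ÷ 250 mL = 0.032 mg/mL = 32 mcg/mL
Rate = 1026 mcg/hr ÷ 32 mcg/mL = 32.0625 mL/hr
Volume infused = 32.0625 mL/hr × 2.2 hr = 70.5375 mL
Volume remaining = 250 − 70.5375 = 179.4625 mL
Drug remaining = 179.4625 mL × 32 mcg/mL = 5742.8 mcg = 5.7428 mg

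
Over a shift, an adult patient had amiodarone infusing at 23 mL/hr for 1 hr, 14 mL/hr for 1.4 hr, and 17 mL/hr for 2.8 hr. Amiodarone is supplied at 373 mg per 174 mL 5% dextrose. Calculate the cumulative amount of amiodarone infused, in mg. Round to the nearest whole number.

193 mg

Concentration = 373 mg ÷ 174 mL = 2.143678 mg/mL
Stage 1: 23 mL/hr × 1 hr = 23 mL → 23 mL × 2.143678 mg/mL = 49.3046 mg
Stage 2: 14 mL/hr × 1.4 hr = 19.6 mL → 19.6 mL × 2.143678 mg/mL = 42.01609 mg
Stage 3: 17 mL/hr × 2.8 hr = 47.6 mL → 47.6 mL × 2.143678 mg/mL = 102.0391 mg
Total = 49.3046 + 42.01609 + 102.0391 = 193.3598 mg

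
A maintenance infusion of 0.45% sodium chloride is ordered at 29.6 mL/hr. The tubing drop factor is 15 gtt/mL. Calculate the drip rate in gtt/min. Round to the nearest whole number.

29.6 mL/hr ÷ 60 min/hr = 0.4933333 mL/min
0.4933333 mL/min × 15 gtt/mL = 7.4 gtt/min

7 gtt/min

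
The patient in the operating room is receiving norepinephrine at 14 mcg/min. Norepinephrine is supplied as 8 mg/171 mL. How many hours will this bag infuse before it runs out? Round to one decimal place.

14 mcg/min × 60 min/hr = 840 mcg/hr
Concentration = 8 mg ÷ 171 mL = 0.04678363 mg/mL = 46.78363 mcg/mL
Rate = 840 mcg/hr ÷ 46.78363 mcg/mL = 17.955 mL/hr
Duration = 171 mL ÷ 17.955 mL/hr = 9.52381 hr

9.5 hours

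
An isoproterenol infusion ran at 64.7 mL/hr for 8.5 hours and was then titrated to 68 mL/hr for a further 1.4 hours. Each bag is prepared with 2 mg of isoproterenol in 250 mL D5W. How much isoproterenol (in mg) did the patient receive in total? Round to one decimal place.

5.2 mg

Concentration = 2 mg ÷ 250 mL = 0.008 mg/mL
Stage 1: 64.7 mL/hr × 8.5 hr = 549.95 mL → 549.95 mL × 0.008 mg/mL = 4.3996 mg
Stage 2: 68 mL/hr × 1.4 hr = 95.2 mL → 95.2 mL × 0.008 mg/mL = 0.7616 mg
Total = 4.3996 + 0.7616 = 5.1612 mg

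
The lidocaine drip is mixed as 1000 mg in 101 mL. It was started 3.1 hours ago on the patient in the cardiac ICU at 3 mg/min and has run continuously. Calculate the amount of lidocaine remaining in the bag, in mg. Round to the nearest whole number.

442 mg

3 mg/min × 60 min/hr = 180 mg/hr
Concentration = 1000 mg ÷ 101 mL = 9.90099 mg/mL
Rate = 180 mg/hr ÷ 9.90099 mg/mL = 18.18 mL/hr
Volume infused = 18.18 mL/hr × 3.1 hr = 56.358 mL
Volume remaining = 101 − 56.358 = 44.642 mL
Drug remaining = 44.642 mL × 9.90099 mg/mL = 442 mg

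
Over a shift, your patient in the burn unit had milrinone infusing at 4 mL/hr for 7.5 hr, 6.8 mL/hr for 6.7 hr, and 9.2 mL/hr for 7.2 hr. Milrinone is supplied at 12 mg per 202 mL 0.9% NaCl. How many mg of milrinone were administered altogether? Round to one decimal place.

8.4 mg

Concentration = 12 mg ÷ 202 mL = 0.05940594 mg/mL
Stage 1: 4 mL/hr × 7.5 hr = 30 mL → 30 mL × 0.05940594 mg/mL = 1.782178 mg
Stage 2: 6.8 mL/hr × 6.7 hr = 45.56 mL → 45.56 mL × 0.05940594 mg/mL = 2.706535 mg
Stage 3: 9.2 mL/hr × 7.2 hr = 66.24 mL → 66.24 mL × 0.05940594 mg/mL = 3.93505 mg
Total = 1.782178 + 2.706535 + 3.93505 = 8.423762 mg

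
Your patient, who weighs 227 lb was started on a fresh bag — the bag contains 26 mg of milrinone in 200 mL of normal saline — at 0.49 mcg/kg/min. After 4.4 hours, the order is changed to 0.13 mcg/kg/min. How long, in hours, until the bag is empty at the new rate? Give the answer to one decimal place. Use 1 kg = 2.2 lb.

Initial rate:
Weight = 227 lb ÷ 2.2 lb/kg = 103.1818 kg
Dose = 0.49 mcg/kg/min × 103.1818 kg = 50.55909 mcg/min
50.55909 mcg/min × 60 min/hr = 3033.545 mcg/hr
Concentration = 26 mg ÷ 200 mL = 0.13 mg/mL = 130 mcg/mL
Rate = 3033.545 mcg/hr ÷ 130 mcg/mL = 23.33497 mL/hr
Volume infused so far = 23.33497 mL/hr × 4.4 hr = 102.6738 mL
Volume remaining = 200 − 102.6738 = 97.32615 mL
New rate:
Dose = 0.13 mcg/kg/min × 103.1818 kg = 13.41364 mcg/min
13.41364 mcg/min × 60 min/hr = 804.8182 mcg/hr
Rate = 804.8182 mcg/hr ÷ 130 mcg/mL = 6.190909 mL/hr
Time remaining = 97.32615 mL ÷ 6.190909 mL/hr = 15.72082 hr

15.7 hours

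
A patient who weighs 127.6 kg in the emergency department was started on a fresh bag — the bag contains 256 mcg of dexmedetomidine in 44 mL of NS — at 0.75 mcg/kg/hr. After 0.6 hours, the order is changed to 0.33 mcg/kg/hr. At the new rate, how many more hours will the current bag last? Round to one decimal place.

Initial rate:
Dose = 0.75 mcg/kg/hr × 127.6 kg = 95.7 mcg/hr
Concentration = 256 mcg ÷ 44 mL = 5.818182 mcg/mL
Rate = 95.7 mcg/hr ÷ 5.818182 mcg/mL = 16.44844 mL/hr
Volume infused so far = 16.44844 mL/hr × 0.6 hr = 9.869062 mL
Volume remaining = 44 − 9.869062 = 34.13094 mL
New rate:
Dose = 0.33 mcg/kg/hr × 127.6 kg = 42.108 mcg/hr
Rate = 42.108 mcg/hr ÷ 5.818182 mcg/mL = 7.237312 mL/hr
Time remaining = 34.13094 mL ÷ 7.237312 mL/hr = 4.715968 hr

4.7 hours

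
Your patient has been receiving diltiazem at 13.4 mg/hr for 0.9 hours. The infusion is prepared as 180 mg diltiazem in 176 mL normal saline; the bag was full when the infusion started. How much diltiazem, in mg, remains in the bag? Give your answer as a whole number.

168 mg

Concentration = 180 mg ÷ 176 mL = 1.022727 mg/mL
Rate = 13.4 mg/hr ÷ 1.022727 mg/mL = 13.10222 mL/hr
Volume infused = 13.10222 mL/hr × 0.9 hr = 11.792 mL
Volume remaining = 176 − 11.792 = 164.208 mL
Drug remaining = 164.208 mL × 1.022727 mg/mL = 167.94 mg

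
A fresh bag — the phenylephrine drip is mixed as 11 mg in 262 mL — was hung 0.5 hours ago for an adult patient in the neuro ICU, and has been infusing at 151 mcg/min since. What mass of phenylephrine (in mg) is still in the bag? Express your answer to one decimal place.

151 mcg/min × 60 min/hr = 9060 mcg/hr
Concentration = 11 mg ÷ 262 mL = 0.04198473 mg/mL = 41.98473 mcg/mL
Rate = 9060 mcg/hr ÷ 41.98473 mcg/mL = 215.7927 mL/hr
Volume infused = 215.7927 mL/hr × 0.5 hr = 107.8964 mL
Volume remaining = 262 − 107.8964 = 154.1036 mL
Drug remaining = 154.1036 mL × 41.98473 mcg/mL = 6470 mcg = 6.47 mg

6.5 mg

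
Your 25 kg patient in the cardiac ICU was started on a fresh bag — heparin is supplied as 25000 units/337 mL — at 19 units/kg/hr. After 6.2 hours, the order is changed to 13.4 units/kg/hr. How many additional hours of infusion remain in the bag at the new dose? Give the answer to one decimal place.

Initial rate:
Dose = 19 units/kg/hr × 25 kg = 475 units/hr
Concentration = 25000 units ÷ 337 mL = 74.18398 units/mL
Rate = 475 units/hr ÷ 74.18398 units/mL = 6.403 mL/hr
Volume infused so far = 6.403 mL/hr × 6.2 hr = 39.6986 mL
Volume remaining = 337 − 39.6986 = 297.3014 mL
New rate:
Dose = 13.4 units/kg/hr × 25 kg = 335 units/hr
Rate = 335 units/hr ÷ 74.18398 units/mL = 4.5158 mL/hr
Time remaining = 297.3014 mL ÷ 4.5158 mL/hr = 65.83582 hr

65.8 hours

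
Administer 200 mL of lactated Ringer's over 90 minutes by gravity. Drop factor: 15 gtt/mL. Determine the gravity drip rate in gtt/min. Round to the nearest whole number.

33 gtt/min

200 mL ÷ (90 min) = 2.222222 mL/min
2.222222 mL/min × 15 gtt/mL = 33.33333 gtt/min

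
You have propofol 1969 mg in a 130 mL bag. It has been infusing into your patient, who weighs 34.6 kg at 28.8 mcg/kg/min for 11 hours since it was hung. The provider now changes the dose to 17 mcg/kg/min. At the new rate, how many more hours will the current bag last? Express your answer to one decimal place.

Initial rate:
Dose = 28.8 mcg/kg/min × 34.6 kg = 996.48 mcg/min
996.48 mcg/min × 60 min/hr = 59788.8 mcg/hr
Concentration = 1969 mg ÷ 130 mL = 15.14615 mg/mL = 15146.15 mcg/mL
Rate = 59788.8 mcg/hr ÷ 15146.15 mcg/mL = 3.947458 mL/hr
Volume infused so far = 3.947458 mL/hr × 11 hr = 43.42203 mL
Volume remaining = 130 − 43.42203 = 86.57797 mL
New rate:
Dose = 17 mcg/kg/min × 34.6 kg = 588.2 mcg/min
588.2 mcg/min × 60 min/hr = 35292 mcg/hr
Rate = 35292 mcg/hr ÷ 15146.15 mcg/mL = 2.330096 mL/hr
Time remaining = 86.57797 mL ÷ 2.330096 mL/hr = 37.15639 hr

37.2 hours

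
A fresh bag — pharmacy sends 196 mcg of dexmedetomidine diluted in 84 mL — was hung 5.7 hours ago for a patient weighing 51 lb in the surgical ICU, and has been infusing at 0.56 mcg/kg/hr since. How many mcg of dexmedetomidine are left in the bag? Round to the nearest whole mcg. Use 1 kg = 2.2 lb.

122 mcg

Weight = 51 lb ÷ 2.2 lb/kg = 23.18182 kg
Dose = 0.56 mcg/kg/hr × 23.18182 kg = 12.98182 mcg/hr
Concentration = 196 mcg ÷ 84 mL = 2.333333 mcg/mL
Rate = 12.98182 mcg/hr ÷ 2.333333 mcg/mL = 5.563636 mL/hr
Volume infused = 5.563636 mL/hr × 5.7 hr = 31.71273 mL
Volume remaining = 84 − 31.71273 = 52.28727 mL
Drug remaining = 52.28727 mL × 2.333333 mcg/mL = 122.0036 mcg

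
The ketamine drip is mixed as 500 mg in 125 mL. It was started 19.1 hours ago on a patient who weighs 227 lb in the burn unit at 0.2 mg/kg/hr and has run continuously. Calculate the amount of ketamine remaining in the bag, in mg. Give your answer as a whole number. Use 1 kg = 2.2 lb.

Weight = 227 lb ÷ 2.2 lb/kg = 103.1818 kg
Dose = 0.2 mg/kg/hr × 103.1818 kg = 20.63636 mg/hr
Concentration = 500 mg ÷ 125 mL = 4 mg/mL
Rate = 20.63636 mg/hr ÷ 4 mg/mL = 5.159091 mL/hr
Volume infused = 5.159091 mL/hr × 19.1 hr = 98.53864 mL
Volume remaining = 125 − 98.53864 = 26.46136 mL
Drug remaining = 26.46136 mL × 4 mg/mL = 105.8455 mg

106 mg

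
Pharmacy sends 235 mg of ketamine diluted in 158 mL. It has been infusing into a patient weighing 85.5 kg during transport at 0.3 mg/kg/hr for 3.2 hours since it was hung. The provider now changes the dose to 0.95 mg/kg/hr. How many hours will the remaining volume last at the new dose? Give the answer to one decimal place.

1.9 hours

Initial rate:
Dose = 0.3 mg/kg/hr × 85.5 kg = 25.65 mg/hr
Concentration = 235 mg ÷ 158 mL = 1.487342 mg/mL
Rate = 25.65 mg/hr ÷ 1.487342 mg/mL = 17.24553 mL/hr
Volume infused so far = 17.24553 mL/hr × 3.2 hr = 55.1857 mL
Volume remaining = 158 − 55.1857 = 102.8143 mL
New rate:
Dose = 0.95 mg/kg/hr × 85.5 kg = 81.225 mg/hr
Rate = 81.225 mg/hr ÷ 1.487342 mg/mL = 54.61085 mL/hr
Time remaining = 102.8143 mL ÷ 54.61085 mL/hr = 1.882672 hr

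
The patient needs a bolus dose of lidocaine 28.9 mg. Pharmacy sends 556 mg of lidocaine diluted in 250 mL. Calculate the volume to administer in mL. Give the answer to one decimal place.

13.0 mL

Concentration = 556 mg ÷ 250 mL = 2.224 mg/mL
Volume = 28.9 mg ÷ 2.224 mg/mL = 12.9946 mL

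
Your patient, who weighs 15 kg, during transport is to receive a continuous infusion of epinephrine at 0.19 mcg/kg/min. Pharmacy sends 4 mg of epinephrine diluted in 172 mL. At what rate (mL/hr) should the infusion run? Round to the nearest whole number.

Dose = 0.19 mcg/kg/min × 15 kg = 2.85 mcg/min
2.85 mcg/min × 60 min/hr = 171 mcg/hr
Concentration = 4 mg ÷ 172 mL = 0.02325581 mg/mL = 23.25581 mcg/mL
Rate = 171 mcg/hr ÷ 23.25581 mcg/mL = 7.353 mL/hr

7 mL/hr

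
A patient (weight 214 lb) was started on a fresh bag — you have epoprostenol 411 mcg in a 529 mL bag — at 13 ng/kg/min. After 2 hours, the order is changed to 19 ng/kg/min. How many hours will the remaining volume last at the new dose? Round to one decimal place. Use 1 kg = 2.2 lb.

2.3 hours

Initial rate:
Weight = 214 lb ÷ 2.2 lb/kg = 97.27273 kg
Dose = 13 ng/kg/min × 97.27273 kg = 1264.545 ng/min
1264.545 ng/min × 60 min/hr = 75872.73 ng/hr
Concentration = 411 mcg ÷ 529 mL = 0.7769376 mcg/mL = 776.9376 ng/mL
Rate = 75872.73 ng/hr ÷ 776.9376 ng/mL = 97.65614 mL/hr
Volume infused so far = 97.65614 mL/hr × 2 hr = 195.3123 mL
Volume remaining = 529 − 195.3123 = 333.6877 mL
New rate:
Dose = 19 ng/kg/min × 97.27273 kg = 1848.182 ng/min
1848.182 ng/min × 60 min/hr = 110890.9 ng/hr
Rate = 110890.9 ng/hr ÷ 776.9376 ng/mL = 142.7282 mL/hr
Time remaining = 333.6877 mL ÷ 142.7282 mL/hr = 2.337924 hr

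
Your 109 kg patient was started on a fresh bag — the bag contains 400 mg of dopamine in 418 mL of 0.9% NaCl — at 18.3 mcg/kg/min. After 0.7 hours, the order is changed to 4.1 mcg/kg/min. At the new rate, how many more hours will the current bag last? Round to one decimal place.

Initial rate:
Dose = 18.3 mcg/kg/min × 109 kg = 1994.7 mcg/min
1994.7 mcg/min × 60 min/hr = 119682 mcg/hr
Concentration = 400 mg ÷ 418 mL = 0.9569378 mg/mL = 956.9378 mcg/mL
Rate = 119682 mcg/hr ÷ 956.9378 mcg/mL = 125.0677 mL/hr
Volume infused so far = 125.0677 mL/hr × 0.7 hr = 87.54738 mL
Volume remaining = 418 − 87.54738 = 330.4526 mL
New rate:
Dose = 4.1 mcg/kg/min × 109 kg = 446.9 mcg/min
446.9 mcg/min × 60 min/hr = 26814 mcg/hr
Rate = 26814 mcg/hr ÷ 956.9378 mcg/mL = 28.02063 mL/hr
Time remaining = 330.4526 mL ÷ 28.02063 mL/hr = 11.79319 hr

11.8 hours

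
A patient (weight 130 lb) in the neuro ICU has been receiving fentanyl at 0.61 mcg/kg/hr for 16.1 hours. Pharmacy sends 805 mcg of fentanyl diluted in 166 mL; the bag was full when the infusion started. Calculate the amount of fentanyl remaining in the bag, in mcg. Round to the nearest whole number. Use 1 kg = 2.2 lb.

225 mcg

Weight = 130 lb ÷ 2.2 lb/kg = 59.09091 kg
Dose = 0.61 mcg/kg/hr × 59.09091 kg = 36.04545 mcg/hr
Concentration = 805 mcg ÷ 166 mL = 4.849398 mcg/mL
Rate = 36.04545 mcg/hr ÷ 4.849398 mcg/mL = 7.432976 mL/hr
Volume infused = 7.432976 mL/hr × 16.1 hr = 119.6709 mL
Volume remaining = 166 − 119.6709 = 46.32909 mL
Drug remaining = 46.32909 mL × 4.849398 mcg/mL = 224.6682 mcg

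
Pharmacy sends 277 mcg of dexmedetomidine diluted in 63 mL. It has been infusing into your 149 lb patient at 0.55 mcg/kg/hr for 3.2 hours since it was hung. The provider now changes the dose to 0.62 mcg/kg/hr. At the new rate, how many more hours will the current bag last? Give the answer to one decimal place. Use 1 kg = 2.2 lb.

3.8 hours

Initial rate:
Weight = 149 lb ÷ 2.2 lb/kg = 67.72727 kg
Dose = 0.55 mcg/kg/hr × 67.72727 kg = 37.25 mcg/hr
Concentration = 277 mcg ÷ 63 mL = 4.396825 mcg/mL
Rate = 37.25 mcg/hr ÷ 4.396825 mcg/mL = 8.472022 mL/hr
Volume infused so far = 8.472022 mL/hr × 3.2 hr = 27.11047 mL
Volume remaining = 63 − 27.11047 = 35.88953 mL
New rate:
Dose = 0.62 mcg/kg/hr × 67.72727 kg = 41.99091 mcg/hr
Rate = 41.99091 mcg/hr ÷ 4.396825 mcg/mL = 9.550279 mL/hr
Time remaining = 35.88953 mL ÷ 9.550279 mL/hr = 3.757956 hr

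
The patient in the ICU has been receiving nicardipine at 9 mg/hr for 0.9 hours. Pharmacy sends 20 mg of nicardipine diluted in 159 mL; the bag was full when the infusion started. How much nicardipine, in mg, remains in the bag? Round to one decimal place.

11.9 mg

Concentration = 20 mg ÷ 159 mL = 0.1257862 mg/mL
Rate = 9 mg/hr ÷ 0.1257862 mg/mL = 71.55 mL/hr
Volume infused = 71.55 mL/hr × 0.9 hr = 64.395 mL
Volume remaining = 159 − 64.395 = 94.605 mL
Drug remaining = 94.605 mL × 0.1257862 mg/mL = 11.9 mg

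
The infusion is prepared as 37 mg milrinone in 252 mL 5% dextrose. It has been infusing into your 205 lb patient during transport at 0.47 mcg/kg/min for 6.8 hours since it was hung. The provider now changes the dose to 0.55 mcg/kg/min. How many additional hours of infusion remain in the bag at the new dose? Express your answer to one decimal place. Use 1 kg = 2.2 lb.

6.2 hours

Initial rate:
Weight = 205 lb ÷ 2.2 lb/kg = 93.18182 kg
Dose = 0.47 mcg/kg/min × 93.18182 kg = 43.79545 mcg/min
43.79545 mcg/min × 60 min/hr = 2627.727 mcg/hr
Concentration = 37 mg ÷ 252 mL = 0.1468254 mg/mL = 146.8254 mcg/mL
Rate = 2627.727 mcg/hr ÷ 146.8254 mcg/mL = 17.89695 mL/hr
Volume infused so far = 17.89695 mL/hr × 6.8 hr = 121.6993 mL
Volume remaining = 252 − 121.6993 = 130.3007 mL
New rate:
Dose = 0.55 mcg/kg/min × 93.18182 kg = 51.25 mcg/min
51.25 mcg/min × 60 min/hr = 3075 mcg/hr
Rate = 3075 mcg/hr ÷ 146.8254 mcg/mL = 20.94324 mL/hr
Time remaining = 130.3007 mL ÷ 20.94324 mL/hr = 6.221611 hr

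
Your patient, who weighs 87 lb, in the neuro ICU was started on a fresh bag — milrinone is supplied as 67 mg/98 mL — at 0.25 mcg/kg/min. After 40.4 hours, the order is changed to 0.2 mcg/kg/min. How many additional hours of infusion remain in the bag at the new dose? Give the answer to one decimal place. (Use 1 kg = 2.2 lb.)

Initial rate:
Weight = 87 lb ÷ 2.2 lb/kg = 39.54545 kg
Dose = 0.25 mcg/kg/min × 39.54545 kg = 9.886364 mcg/min
9.886364 mcg/min × 60 min/hr = 593.1818 mcg/hr
Concentration = 67 mg ÷ 98 mL = 0.6836735 mg/mL = 683.6735 mcg/mL
Rate = 593.1818 mcg/hr ÷ 683.6735 mcg/mL = 0.8676391 mL/hr
Volume infused so far = 0.8676391 mL/hr × 40.4 hr = 35.05262 mL
Volume remaining = 98 − 35.05262 = 62.94738 mL
New rate:
Dose = 0.2 mcg/kg/min × 39.54545 kg = 7.909091 mcg/min
7.909091 mcg/min × 60 min/hr = 474.5455 mcg/hr
Rate = 474.5455 mcg/hr ÷ 683.6735 mcg/mL = 0.6941113 mL/hr
Time remaining = 62.94738 mL ÷ 0.6941113 mL/hr = 90.68774 hr

90.7 hours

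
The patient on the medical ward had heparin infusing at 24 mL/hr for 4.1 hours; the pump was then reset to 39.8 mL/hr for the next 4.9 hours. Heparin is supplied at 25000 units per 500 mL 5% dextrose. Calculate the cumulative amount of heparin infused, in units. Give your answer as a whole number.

14671 units

Concentration = 25000 units ÷ 500 mL = 50 units/mL
Stage 1: 24 mL/hr × 4.1 hr = 98.4 mL → 98.4 mL × 50 units/mL = 4920 units
Stage 2: 39.8 mL/hr × 4.9 hr = 195.02 mL → 195.02 mL × 50 units/mL = 9751 units
Total = 4920 + 9751 = 14671 units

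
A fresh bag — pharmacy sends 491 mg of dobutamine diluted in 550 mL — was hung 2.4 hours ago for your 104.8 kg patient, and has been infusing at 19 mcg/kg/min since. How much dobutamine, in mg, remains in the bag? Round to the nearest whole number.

Dose = 19 mcg/kg/min × 104.8 kg = 1991.2 mcg/min
1991.2 mcg/min × 60 min/hr = 119472 mcg/hr
Concentration = 491 mg ÷ 550 mL = 0.8927273 mg/mL = 892.7273 mcg/mL
Rate = 119472 mcg/hr ÷ 892.7273 mcg/mL = 133.8281 mL/hr
Volume infused = 133.8281 mL/hr × 2.4 hr = 321.1875 mL
Volume remaining = 550 − 321.1875 = 228.8125 mL
Drug remaining = 228.8125 mL × 892.7273 mcg/mL = 204267.2 mcg = 204.2672 mg

204 mg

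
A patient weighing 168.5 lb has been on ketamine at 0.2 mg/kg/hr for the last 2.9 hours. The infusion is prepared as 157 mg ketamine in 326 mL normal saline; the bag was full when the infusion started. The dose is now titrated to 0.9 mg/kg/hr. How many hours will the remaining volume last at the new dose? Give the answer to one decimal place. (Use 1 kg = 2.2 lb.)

1.6 hours

Initial rate:
Weight = 168.5 lb ÷ 2.2 lb/kg = 76.59091 kg
Dose = 0.2 mg/kg/hr × 76.59091 kg = 15.31818 mg/hr
Concentration = 157 mg ÷ 326 mL = 0.4815951 mg/mL
Rate = 15.31818 mg/hr ÷ 0.4815951 mg/mL = 31.80718 mL/hr
Volume infused so far = 31.80718 mL/hr × 2.9 hr = 92.24082 mL
Volume remaining = 326 − 92.24082 = 233.7592 mL
New rate:
Dose = 0.9 mg/kg/hr × 76.59091 kg = 68.93182 mg/hr
Rate = 68.93182 mg/hr ÷ 0.4815951 mg/mL = 143.1323 mL/hr
Time remaining = 233.7592 mL ÷ 143.1323 mL/hr = 1.633168 hr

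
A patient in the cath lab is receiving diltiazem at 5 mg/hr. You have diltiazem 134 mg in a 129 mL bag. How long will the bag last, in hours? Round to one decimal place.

Concentration = 134 mg ÷ 129 mL = 1.03876 mg/mL
Rate = 5 mg/hr ÷ 1.03876 mg/mL = 4.813433 mL/hr
Duration = 129 mL ÷ 4.813433 mL/hr = 26.8 hr

26.8 hours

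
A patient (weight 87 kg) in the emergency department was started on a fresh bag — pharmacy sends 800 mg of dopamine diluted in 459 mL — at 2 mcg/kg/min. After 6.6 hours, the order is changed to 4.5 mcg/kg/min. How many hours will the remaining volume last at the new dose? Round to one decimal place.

Initial rate:
Dose = 2 mcg/kg/min × 87 kg = 174 mcg/min
174 mcg/min × 60 min/hr = 10440 mcg/hr
Concentration = 800 mg ÷ 459 mL = 1.742919 mg/mL = 1742.919 mcg/mL
Rate = 10440 mcg/hr ÷ 1742.919 mcg/mL = 5.98995 mL/hr
Volume infused so far = 5.98995 mL/hr × 6.6 hr = 39.53367 mL
Volume remaining = 459 − 39.53367 = 419.4663 mL
New rate:
Dose = 4.5 mcg/kg/min × 87 kg = 391.5 mcg/min
391.5 mcg/min × 60 min/hr = 23490 mcg/hr
Rate = 23490 mcg/hr ÷ 1742.919 mcg/mL = 13.47739 mL/hr
Time remaining = 419.4663 mL ÷ 13.47739 mL/hr = 31.12371 hr

31.1 hours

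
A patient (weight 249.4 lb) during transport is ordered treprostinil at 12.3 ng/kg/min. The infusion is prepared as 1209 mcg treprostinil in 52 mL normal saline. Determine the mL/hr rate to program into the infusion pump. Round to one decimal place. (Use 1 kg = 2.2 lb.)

3.6 mL/hr

Weight = 249.4 lb ÷ 2.2 lb/kg = 113.3636 kg
Dose = 12.3 ng/kg/min × 113.3636 kg = 1394.373 ng/min
1394.373 ng/min × 60 min/hr = 83662.36 ng/hr
Concentration = 1209 mcg ÷ 52 mL = 23.25 mcg/mL = 23250 ng/mL
Rate = 83662.36 ng/hr ÷ 23250 ng/mL = 3.598381 mL/hr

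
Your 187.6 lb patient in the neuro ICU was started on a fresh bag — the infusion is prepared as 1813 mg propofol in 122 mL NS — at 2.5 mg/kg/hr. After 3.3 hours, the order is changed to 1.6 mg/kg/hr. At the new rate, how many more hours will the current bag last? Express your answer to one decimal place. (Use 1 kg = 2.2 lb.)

8.1 hours

Initial rate:
Weight = 187.6 lb ÷ 2.2 lb/kg = 85.27273 kg
Dose = 2.5 mg/kg/hr × 85.27273 kg = 213.1818 mg/hr
Concentration = 1813 mg ÷ 122 mL = 14.86066 mg/mL
Rate = 213.1818 mg/hr ÷ 14.86066 mg/mL = 14.34538 mL/hr
Volume infused so far = 14.34538 mL/hr × 3.3 hr = 47.33977 mL
Volume remaining = 122 − 47.33977 = 74.66023 mL
New rate:
Dose = 1.6 mg/kg/hr × 85.27273 kg = 136.4364 mg/hr
Rate = 136.4364 mg/hr ÷ 14.86066 mg/mL = 9.181046 mL/hr
Time remaining = 74.66023 mL ÷ 9.181046 mL/hr = 8.131996 hr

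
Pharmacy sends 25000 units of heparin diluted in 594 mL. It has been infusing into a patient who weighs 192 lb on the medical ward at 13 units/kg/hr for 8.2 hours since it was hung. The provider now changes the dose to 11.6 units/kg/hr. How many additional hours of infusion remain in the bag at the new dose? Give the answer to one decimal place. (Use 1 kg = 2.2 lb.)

Initial rate:
Weight = 192 lb ÷ 2.2 lb/kg = 87.27273 kg
Dose = 13 units/kg/hr × 87.27273 kg = 1134.545 units/hr
Concentration = 25000 units ÷ 594 mL = 42.08754 units/mL
Rate = 1134.545 units/hr ÷ 42.08754 units/mL = 26.9568 mL/hr
Volume infused so far = 26.9568 mL/hr × 8.2 hr = 221.0458 mL
Volume remaining = 594 − 221.0458 = 372.9542 mL
New rate:
Dose = 11.6 units/kg/hr × 87.27273 kg = 1012.364 units/hr
Rate = 1012.364 units/hr ÷ 42.08754 units/mL = 24.05376 mL/hr
Time remaining = 372.9542 mL ÷ 24.05376 mL/hr = 15.50503 hr

15.5 hours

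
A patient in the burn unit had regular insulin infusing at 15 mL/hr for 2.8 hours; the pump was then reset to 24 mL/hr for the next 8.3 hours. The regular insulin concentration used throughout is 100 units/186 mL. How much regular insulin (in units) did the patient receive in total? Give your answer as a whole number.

130 units

Concentration = 100 units ÷ 186 mL = 0.5376344 units/mL
Stage 1: 15 mL/hr × 2.8 hr = 42 mL → 42 mL × 0.5376344 units/mL = 22.58065 units
Stage 2: 24 mL/hr × 8.3 hr = 199.2 mL → 199.2 mL × 0.5376344 units/mL = 107.0968 units
Total = 22.58065 + 107.0968 = 129.6774 units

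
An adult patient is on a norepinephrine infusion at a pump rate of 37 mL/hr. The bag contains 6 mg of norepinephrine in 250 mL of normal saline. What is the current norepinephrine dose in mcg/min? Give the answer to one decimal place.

Concentration = 6 mg ÷ 250 mL = 0.024 mg/mL = 24 mcg/mL
Drug rate = 37 mL/hr × 24 mcg/mL = 888 mcg/hr
888 mcg/hr ÷ 60 min/hr = 14.8 mcg/min

14.8 mcg/min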